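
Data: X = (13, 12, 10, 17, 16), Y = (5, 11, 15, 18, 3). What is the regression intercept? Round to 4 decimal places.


a = ybar - b*xbar, where b = sum((xi-xbar)(yi-ybar)) / sum((xi-xbar)^2)
n = 5, xbar = 68/5 = 13.6, ybar = 52/5 = 10.4
Sxy = sum((xi-xbar)(yi-ybar)) = -6.2
Sxx = sum((xi-xbar)^2) = 33.2
b = Sxy / Sxx = -31/166 ≈ -0.186747
a = 10.4 - (-0.186747) * 13.6 = 1074/83 ≈ 12.939759

12.9398


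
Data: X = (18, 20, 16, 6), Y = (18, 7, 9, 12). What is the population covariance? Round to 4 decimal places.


Cov = (1/n)*sum((xi-xbar)(yi-ybar))
n = 4, xbar = 60/4 = 15, ybar = 46/4 = 11.5
sum((xi-xbar)(yi-ybar)) = -10
Cov = -10 / 4 = -2.5

-2.5000


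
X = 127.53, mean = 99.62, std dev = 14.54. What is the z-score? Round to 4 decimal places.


z = (X - mu) / sigma
X - mu = 127.53 - 99.62 = 27.91
z = 27.91 / 14.54 = 2791/1454 ≈ 1.919532

1.9195


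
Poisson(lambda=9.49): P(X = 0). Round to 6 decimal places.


P = e^(-lam) * lam^k / k!
e^(-9.49) ≈ 0.00007560410
lam^k = 9.49^0 = 1
k! = 0! = 1
P = 0.00007560410 * 1 / 1 ≈ 0.000076

0.000076


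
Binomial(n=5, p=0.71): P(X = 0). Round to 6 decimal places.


P = C(n,k) * p^k * (1-p)^(n-k)
C(5,0) = 1
p^k = 0.71^0 = 1
(1-p)^(n-k) = 0.29^5 ≈ 0.002051115
P = 1 * 1 * 0.002051115 ≈ 0.002051

0.002051


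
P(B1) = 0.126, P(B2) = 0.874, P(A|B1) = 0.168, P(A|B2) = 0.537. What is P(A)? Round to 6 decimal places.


P(A) = P(A|B1)*P(B1) + P(A|B2)*P(B2)
P(A|B1)*P(B1) = 0.168 * 0.126 = 0.021168
P(A|B2)*P(B2) = 0.537 * 0.874 = 0.469338
P(A) = 0.021168 + 0.469338 = 0.490506

0.490506


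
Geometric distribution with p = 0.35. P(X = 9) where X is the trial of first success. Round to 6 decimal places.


P = (1-p)^(k-1) * p
(1-p)^(k-1) = 0.65^8 ≈ 0.03186448
P = 0.03186448 * 0.35 ≈ 0.01115257

0.011153


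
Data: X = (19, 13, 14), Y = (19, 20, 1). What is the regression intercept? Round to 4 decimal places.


a = ybar - b*xbar, where b = sum((xi-xbar)(yi-ybar)) / sum((xi-xbar)^2)
n = 3, xbar = 46/3 ≈ 15.333333, ybar = 40/3 ≈ 13.333333
Sxy = sum((xi-xbar)(yi-ybar)) = 65/3 ≈ 21.666667
Sxx = sum((xi-xbar)^2) = 62/3 ≈ 20.666667
b = Sxy / Sxx = 65/62 ≈ 1.048387
a = 13.333333 - 1.048387 * 15.333333 = -85/31 ≈ -2.741935

-2.7419


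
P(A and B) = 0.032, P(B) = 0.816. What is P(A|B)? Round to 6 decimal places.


P(A|B) = P(A and B) / P(B) = 0.032 / 0.816 = 2/51 ≈ 0.03921569

0.039216


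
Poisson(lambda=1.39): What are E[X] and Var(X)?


E[X] = Var(X) = lambda = 1.39

1.39, 1.39


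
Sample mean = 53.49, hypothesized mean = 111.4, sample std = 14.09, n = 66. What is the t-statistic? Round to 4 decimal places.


t = (xbar - mu0) / (s/sqrt(n))
xbar - mu0 = 53.49 - 111.4 = -57.91
sqrt(66) ≈ 8.12403840
s/sqrt(n) = 14.09 / 8.12403840 ≈ 1.73435911
t = -57.91 / 1.73435911 ≈ -33.389856

-33.3899


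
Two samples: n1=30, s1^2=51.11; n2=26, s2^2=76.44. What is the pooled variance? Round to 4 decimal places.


sp^2 = ((n1-1)*s1^2 + (n2-1)*s2^2)/(n1+n2-2)
(n1-1)*s1^2 = 29 * 51.11 = 1482.19
(n2-1)*s2^2 = 25 * 76.44 = 1911
numerator = 1482.19 + 1911 = 3393.19
n1+n2-2 = 54
sp^2 = 3393.19 / 54 = 339319/5400 ≈ 62.836852

62.8369


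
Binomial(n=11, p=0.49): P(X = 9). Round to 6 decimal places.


P = C(n,k) * p^k * (1-p)^(n-k)
C(11,9) = 55
p^k = 0.49^9 ≈ 0.001628414
(1-p)^(n-k) = 0.51^2 = 0.2601
P = 55 * 0.001628414 * 0.2601 ≈ 0.023295

0.023295


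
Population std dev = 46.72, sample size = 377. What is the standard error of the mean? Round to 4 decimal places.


SE = sigma / sqrt(n)
sqrt(377) ≈ 19.416488
SE = 46.72 / 19.416488 ≈ 2.406202

2.4062


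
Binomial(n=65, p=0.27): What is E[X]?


E[X] = n*p = 65 * 0.27 = 17.55

17.55


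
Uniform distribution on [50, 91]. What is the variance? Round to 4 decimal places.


Var = (b-a)^2 / 12
(b-a)^2 = (91 - 50)^2 = 1681
Var = 1681/12 ≈ 140.083333

140.0833


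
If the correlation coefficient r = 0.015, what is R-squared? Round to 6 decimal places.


R^2 = r^2 = (0.015)^2 = 0.000225

0.000225


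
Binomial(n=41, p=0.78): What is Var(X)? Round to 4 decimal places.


Var = n*p*(1-p) = 41 * 0.78 * 0.22 = 7.0356

7.0356


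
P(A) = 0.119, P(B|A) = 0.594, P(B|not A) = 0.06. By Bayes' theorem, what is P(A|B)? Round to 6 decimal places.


P(A|B) = P(B|A)*P(A) / P(B), P(B) = P(B|A)*P(A) + P(B|not A)*P(not A)
P(B|A)*P(A) = 0.594 * 0.119 = 0.070686
P(B|not A)*P(not A) = 0.06 * 0.881 = 0.05286
P(B) = 0.070686 + 0.05286 = 0.123546
P(A|B) = 0.070686 / 0.123546 ≈ 0.57214317

0.572143


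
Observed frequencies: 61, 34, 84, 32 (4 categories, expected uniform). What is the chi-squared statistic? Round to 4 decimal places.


chi2 = sum((O-E)^2/E), E = total/4
total = 211, E = 211/4 = 52.75
(61 - 52.75)^2 / 52.75 = 68.0625 / 52.75 = 1089/844 ≈ 1.290284
(34 - 52.75)^2 / 52.75 = 351.5625 / 52.75 = 5625/844 ≈ 6.664692
(84 - 52.75)^2 / 52.75 = 976.5625 / 52.75 = 15625/844 ≈ 18.513033
(32 - 52.75)^2 / 52.75 = 430.5625 / 52.75 = 6889/844 ≈ 8.162322
chi2 = 7307/211 ≈ 34.630332

34.6303


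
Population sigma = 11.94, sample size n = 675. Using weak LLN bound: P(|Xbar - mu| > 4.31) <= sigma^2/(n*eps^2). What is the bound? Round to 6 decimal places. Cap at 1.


bound = min(1, sigma^2/(n*eps^2))
sigma^2 = 11.94^2 = 142.5636
n*eps^2 = 675 * 4.31^2 = 675 * 18.5761 = 12538.8675
sigma^2/(n*eps^2) = 142.5636 / 12538.8675 ≈ 0.01136973

0.011370


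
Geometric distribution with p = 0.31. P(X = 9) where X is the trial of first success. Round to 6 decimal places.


P = (1-p)^(k-1) * p
(1-p)^(k-1) = 0.69^8 ≈ 0.05137984
P = 0.05137984 * 0.31 ≈ 0.01592775

0.015928


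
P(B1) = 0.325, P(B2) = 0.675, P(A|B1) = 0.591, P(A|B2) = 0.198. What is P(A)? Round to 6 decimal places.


P(A) = P(A|B1)*P(B1) + P(A|B2)*P(B2)
P(A|B1)*P(B1) = 0.591 * 0.325 = 0.192075
P(A|B2)*P(B2) = 0.198 * 0.675 = 0.13365
P(A) = 0.192075 + 0.13365 = 0.325725

0.325725


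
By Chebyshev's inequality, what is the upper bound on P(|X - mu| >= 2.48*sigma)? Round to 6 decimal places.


P <= 1/k^2
k^2 = 2.48^2 = 6.1504
1/k^2 = 1 / 6.1504 = 625/3844 ≈ 0.16259105

0.162591


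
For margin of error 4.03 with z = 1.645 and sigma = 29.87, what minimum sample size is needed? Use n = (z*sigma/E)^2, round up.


z*sigma/E = 1.645 * 29.87 / 4.03 ≈ 12.192593
(z*sigma/E)^2 ≈ 148.659325
round up: n = 149

149


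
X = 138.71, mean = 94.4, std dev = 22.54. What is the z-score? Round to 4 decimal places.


z = (X - mu) / sigma
X - mu = 138.71 - 94.4 = 44.31
z = 44.31 / 22.54 = 633/322 ≈ 1.965839

1.9658


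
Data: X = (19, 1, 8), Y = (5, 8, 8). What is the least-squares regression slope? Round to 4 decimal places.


b = sum((xi-xbar)(yi-ybar)) / sum((xi-xbar)^2)
n = 3, xbar = 28/3 ≈ 9.333333, ybar = 21/3 = 7
Sxy = sum((xi-xbar)(yi-ybar)) = -29
Sxx = sum((xi-xbar)^2) = 494/3 ≈ 164.666667
b = Sxy / Sxx = -87/494 ≈ -0.176113

-0.1761


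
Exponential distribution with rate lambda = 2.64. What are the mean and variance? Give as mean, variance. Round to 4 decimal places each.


mean = 1/lam, var = 1/lam^2
mean = 1 / 2.64 = 25/66 ≈ 0.378788
lam^2 = 2.64^2 = 6.9696
var = 1 / 6.9696 = 625/4356 ≈ 0.143480

0.3788, 0.1435


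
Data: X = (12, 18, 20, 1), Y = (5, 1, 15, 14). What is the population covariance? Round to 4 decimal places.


Cov = (1/n)*sum((xi-xbar)(yi-ybar))
n = 4, xbar = 51/4 = 12.75, ybar = 35/4 = 8.75
sum((xi-xbar)(yi-ybar)) = -54.25
Cov = -54.25 / 4 = -13.5625

-13.5625


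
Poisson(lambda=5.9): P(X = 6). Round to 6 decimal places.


P = e^(-lam) * lam^k / k!
e^(-5.9) ≈ 0.002739445
lam^k = 5.9^6 = 42180.533641
k! = 6! = 720
P = 0.002739445 * 42180.533641 / 720 ≈ 0.160488

0.160488


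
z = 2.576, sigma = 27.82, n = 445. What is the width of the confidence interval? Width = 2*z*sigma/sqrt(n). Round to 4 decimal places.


width = 2*z*sigma/sqrt(n)
2*z*sigma = 2 * 2.576 * 27.82 = 143.32864
sqrt(445) ≈ 21.095023
width = 143.32864 / 21.095023 ≈ 6.794429

6.7944


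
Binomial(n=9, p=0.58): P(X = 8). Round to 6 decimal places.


P = C(n,k) * p^k * (1-p)^(n-k)
C(9,8) = 9
p^k = 0.58^8 ≈ 0.01280631
(1-p)^(n-k) = 0.42^1 = 0.42
P = 9 * 0.01280631 * 0.42 ≈ 0.048408

0.048408


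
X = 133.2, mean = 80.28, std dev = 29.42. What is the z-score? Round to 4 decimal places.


z = (X - mu) / sigma
X - mu = 133.2 - 80.28 = 52.92
z = 52.92 / 29.42 = 2646/1471 ≈ 1.798776

1.7988


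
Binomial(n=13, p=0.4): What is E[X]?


E[X] = n*p = 13 * 0.4 = 5.2

5.2


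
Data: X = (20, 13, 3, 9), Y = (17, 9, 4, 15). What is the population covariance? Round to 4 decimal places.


Cov = (1/n)*sum((xi-xbar)(yi-ybar))
n = 4, xbar = 45/4 = 11.25, ybar = 45/4 = 11.25
sum((xi-xbar)(yi-ybar)) = 97.75
Cov = 97.75 / 4 = 24.4375

24.4375


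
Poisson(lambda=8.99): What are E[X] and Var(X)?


E[X] = Var(X) = lambda = 8.99

8.99, 8.99


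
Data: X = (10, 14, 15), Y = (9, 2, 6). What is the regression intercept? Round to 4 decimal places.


a = ybar - b*xbar, where b = sum((xi-xbar)(yi-ybar)) / sum((xi-xbar)^2)
n = 3, xbar = 39/3 = 13, ybar = 17/3 ≈ 5.666667
Sxy = sum((xi-xbar)(yi-ybar)) = -13
Sxx = sum((xi-xbar)^2) = 14
b = Sxy / Sxx = -13/14 ≈ -0.928571
a = 5.666667 - (-0.928571) * 13 = 745/42 ≈ 17.738095

17.7381


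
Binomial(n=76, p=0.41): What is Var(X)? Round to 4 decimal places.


Var = n*p*(1-p) = 76 * 0.41 * 0.59 = 18.3844

18.3844


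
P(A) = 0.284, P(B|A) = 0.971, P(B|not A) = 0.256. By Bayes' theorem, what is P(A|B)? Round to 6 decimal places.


P(A|B) = P(B|A)*P(A) / P(B), P(B) = P(B|A)*P(A) + P(B|not A)*P(not A)
P(B|A)*P(A) = 0.971 * 0.284 = 0.275764
P(B|not A)*P(not A) = 0.256 * 0.716 = 0.183296
P(B) = 0.275764 + 0.183296 = 0.45906
P(A|B) = 0.275764 / 0.45906 ≈ 0.60071450

0.600715


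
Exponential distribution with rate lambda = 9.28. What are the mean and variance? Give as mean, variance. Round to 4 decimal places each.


mean = 1/lam, var = 1/lam^2
mean = 1 / 9.28 = 25/232 ≈ 0.107759
lam^2 = 9.28^2 = 86.1184
var = 1 / 86.1184 ≈ 0.011612

0.1078, 0.0116


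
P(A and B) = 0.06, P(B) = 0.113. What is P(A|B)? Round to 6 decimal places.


P(A|B) = P(A and B) / P(B) = 0.06 / 0.113 = 60/113 ≈ 0.53097345

0.530973


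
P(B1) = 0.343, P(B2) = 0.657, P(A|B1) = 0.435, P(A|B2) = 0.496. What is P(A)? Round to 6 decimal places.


P(A) = P(A|B1)*P(B1) + P(A|B2)*P(B2)
P(A|B1)*P(B1) = 0.435 * 0.343 = 0.149205
P(A|B2)*P(B2) = 0.496 * 0.657 = 0.325872
P(A) = 0.149205 + 0.325872 = 0.475077

0.475077


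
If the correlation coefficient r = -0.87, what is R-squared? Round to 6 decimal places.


R^2 = r^2 = (-0.87)^2 = 0.7569

0.756900


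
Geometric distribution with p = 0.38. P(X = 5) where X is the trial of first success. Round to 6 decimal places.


P = (1-p)^(k-1) * p
(1-p)^(k-1) = 0.62^4 ≈ 0.1477634
P = 0.1477634 * 0.38 ≈ 0.05615008

0.056150


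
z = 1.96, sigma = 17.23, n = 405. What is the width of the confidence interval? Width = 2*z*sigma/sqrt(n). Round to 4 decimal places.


width = 2*z*sigma/sqrt(n)
2*z*sigma = 2 * 1.96 * 17.23 = 67.5416
sqrt(405) ≈ 20.124612
width = 67.5416 / 20.124612 ≈ 3.356169

3.3562


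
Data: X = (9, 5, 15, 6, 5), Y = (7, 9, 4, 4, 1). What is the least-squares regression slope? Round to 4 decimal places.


b = sum((xi-xbar)(yi-ybar)) / sum((xi-xbar)^2)
n = 5, xbar = 40/5 = 8, ybar = 25/5 = 5
Sxy = sum((xi-xbar)(yi-ybar)) = -3
Sxx = sum((xi-xbar)^2) = 72
b = Sxy / Sxx = -1/24 ≈ -0.041667

-0.0417


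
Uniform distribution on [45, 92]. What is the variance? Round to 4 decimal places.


Var = (b-a)^2 / 12
(b-a)^2 = (92 - 45)^2 = 2209
Var = 2209/12 ≈ 184.083333

184.0833


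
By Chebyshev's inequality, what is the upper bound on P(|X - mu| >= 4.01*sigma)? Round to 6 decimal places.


P <= 1/k^2
k^2 = 4.01^2 = 16.0801
1/k^2 = 1 / 16.0801 ≈ 0.06218867

0.062189


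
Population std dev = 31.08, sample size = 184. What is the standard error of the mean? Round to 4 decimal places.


SE = sigma / sqrt(n)
sqrt(184) ≈ 13.564660
SE = 31.08 / 13.564660 ≈ 2.291248

2.2912


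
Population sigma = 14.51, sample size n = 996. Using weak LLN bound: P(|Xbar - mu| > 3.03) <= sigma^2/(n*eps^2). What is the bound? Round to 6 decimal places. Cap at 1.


bound = min(1, sigma^2/(n*eps^2))
sigma^2 = 14.51^2 = 210.5401
n*eps^2 = 996 * 3.03^2 = 996 * 9.1809 = 9144.1764
sigma^2/(n*eps^2) = 210.5401 / 9144.1764 ≈ 0.02302450

0.023025


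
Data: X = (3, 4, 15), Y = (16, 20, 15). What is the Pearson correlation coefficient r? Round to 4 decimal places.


r = sum((xi-xbar)(yi-ybar)) / sqrt(sum((xi-xbar)^2) * sum((yi-ybar)^2))
n = 3, xbar = 22/3 ≈ 7.333333, ybar = 51/3 = 17
Sxy = sum((xi-xbar)(yi-ybar)) = -21
Sxx = sum((xi-xbar)^2) = 266/3 ≈ 88.666667
Syy = sum((yi-ybar)^2) = 14
sqrt(Sxx*Syy) ≈ 35.232561
r = Sxy / sqrt(Sxx*Syy) = -21 / 35.232561 ≈ -0.596040

-0.5960


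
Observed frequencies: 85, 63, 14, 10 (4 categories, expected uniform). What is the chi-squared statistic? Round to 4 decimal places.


chi2 = sum((O-E)^2/E), E = total/4
total = 172, E = 172/4 = 43
(85 - 43)^2 / 43 = 1764 / 43 = 1764/43 ≈ 41.023256
(63 - 43)^2 / 43 = 400 / 43 = 400/43 ≈ 9.302326
(14 - 43)^2 / 43 = 841 / 43 = 841/43 ≈ 19.558140
(10 - 43)^2 / 43 = 1089 / 43 = 1089/43 ≈ 25.325581
chi2 = 4094/43 ≈ 95.209302

95.2093


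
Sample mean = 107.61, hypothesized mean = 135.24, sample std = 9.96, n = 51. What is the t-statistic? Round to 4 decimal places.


t = (xbar - mu0) / (s/sqrt(n))
xbar - mu0 = 107.61 - 135.24 = -27.63
sqrt(51) ≈ 7.14142843
s/sqrt(n) = 9.96 / 7.14142843 ≈ 1.39467896
t = -27.63 / 1.39467896 ≈ -19.811011

-19.8110


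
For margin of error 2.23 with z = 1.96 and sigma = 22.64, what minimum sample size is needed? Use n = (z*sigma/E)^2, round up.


z*sigma/E = 1.96 * 22.64 / 2.23 = 110936/5575 ≈ 19.898834
(z*sigma/E)^2 ≈ 395.963598
round up: n = 396

396


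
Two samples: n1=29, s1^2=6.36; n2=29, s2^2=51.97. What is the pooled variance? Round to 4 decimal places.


sp^2 = ((n1-1)*s1^2 + (n2-1)*s2^2)/(n1+n2-2)
(n1-1)*s1^2 = 28 * 6.36 = 178.08
(n2-1)*s2^2 = 28 * 51.97 = 1455.16
numerator = 178.08 + 1455.16 = 1633.24
n1+n2-2 = 56
sp^2 = 1633.24 / 56 = 29.165

29.1650


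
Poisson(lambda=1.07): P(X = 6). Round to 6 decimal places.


P = e^(-lam) * lam^k / k!
e^(-1.07) ≈ 0.3430085
lam^k = 1.07^6 ≈ 1.500730
k! = 6! = 720
P = 0.3430085 * 1.500730 / 720 ≈ 0.000715

0.000715


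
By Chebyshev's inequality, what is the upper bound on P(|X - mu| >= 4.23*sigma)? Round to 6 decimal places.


P <= 1/k^2
k^2 = 4.23^2 = 17.8929
1/k^2 = 1 / 17.8929 ≈ 0.05588809

0.055888


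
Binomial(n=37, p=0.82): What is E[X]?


E[X] = n*p = 37 * 0.82 = 30.34

30.34


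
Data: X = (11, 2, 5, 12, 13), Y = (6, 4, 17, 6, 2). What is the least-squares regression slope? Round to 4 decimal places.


b = sum((xi-xbar)(yi-ybar)) / sum((xi-xbar)^2)
n = 5, xbar = 43/5 = 8.6, ybar = 35/5 = 7
Sxy = sum((xi-xbar)(yi-ybar)) = -44
Sxx = sum((xi-xbar)^2) = 93.2
b = Sxy / Sxx = -110/233 ≈ -0.472103

-0.4721


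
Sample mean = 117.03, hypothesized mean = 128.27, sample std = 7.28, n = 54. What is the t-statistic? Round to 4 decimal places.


t = (xbar - mu0) / (s/sqrt(n))
xbar - mu0 = 117.03 - 128.27 = -11.24
sqrt(54) ≈ 7.34846923
s/sqrt(n) = 7.28 / 7.34846923 ≈ 0.99068252
t = -11.24 / 0.99068252 ≈ -11.345713

-11.3457


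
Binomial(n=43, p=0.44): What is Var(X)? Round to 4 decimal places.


Var = n*p*(1-p) = 43 * 0.44 * 0.56 = 10.5952

10.5952


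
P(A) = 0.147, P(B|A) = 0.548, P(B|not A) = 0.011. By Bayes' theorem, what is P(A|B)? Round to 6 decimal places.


P(A|B) = P(B|A)*P(A) / P(B), P(B) = P(B|A)*P(A) + P(B|not A)*P(not A)
P(B|A)*P(A) = 0.548 * 0.147 = 0.080556
P(B|not A)*P(not A) = 0.011 * 0.853 = 0.009383
P(B) = 0.080556 + 0.009383 = 0.089939
P(A|B) = 0.080556 / 0.089939 ≈ 0.89567373

0.895674


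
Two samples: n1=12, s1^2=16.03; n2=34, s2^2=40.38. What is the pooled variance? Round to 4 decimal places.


sp^2 = ((n1-1)*s1^2 + (n2-1)*s2^2)/(n1+n2-2)
(n1-1)*s1^2 = 11 * 16.03 = 176.33
(n2-1)*s2^2 = 33 * 40.38 = 1332.54
numerator = 176.33 + 1332.54 = 1508.87
n1+n2-2 = 44
sp^2 = 1508.87 / 44 = 34.2925

34.2925


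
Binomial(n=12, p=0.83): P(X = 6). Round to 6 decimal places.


P = C(n,k) * p^k * (1-p)^(n-k)
C(12,6) = 924
p^k = 0.83^6 ≈ 0.3269404
(1-p)^(n-k) = 0.17^6 ≈ 0.00002413757
P = 924 * 0.3269404 * 0.00002413757 ≈ 0.007292

0.007292


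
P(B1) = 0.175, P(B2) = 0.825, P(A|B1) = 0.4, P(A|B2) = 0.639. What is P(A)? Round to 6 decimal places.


P(A) = P(A|B1)*P(B1) + P(A|B2)*P(B2)
P(A|B1)*P(B1) = 0.4 * 0.175 = 0.07
P(A|B2)*P(B2) = 0.639 * 0.825 = 0.527175
P(A) = 0.07 + 0.527175 = 0.597175

0.597175


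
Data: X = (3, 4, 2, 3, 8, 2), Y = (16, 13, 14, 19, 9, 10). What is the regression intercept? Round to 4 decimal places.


a = ybar - b*xbar, where b = sum((xi-xbar)(yi-ybar)) / sum((xi-xbar)^2)
n = 6, xbar = 22/6 = 11/3 ≈ 3.666667, ybar = 81/6 = 13.5
Sxy = sum((xi-xbar)(yi-ybar)) = -20
Sxx = sum((xi-xbar)^2) = 76/3 ≈ 25.333333
b = Sxy / Sxx = -15/19 ≈ -0.789474
a = 13.5 - (-0.789474) * 3.666667 = 623/38 ≈ 16.394737

16.3947


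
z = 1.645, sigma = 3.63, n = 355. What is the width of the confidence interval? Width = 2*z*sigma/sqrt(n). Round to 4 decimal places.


width = 2*z*sigma/sqrt(n)
2*z*sigma = 2 * 1.645 * 3.63 = 11.9427
sqrt(355) ≈ 18.841444
width = 11.9427 / 18.841444 ≈ 0.633853

0.6339


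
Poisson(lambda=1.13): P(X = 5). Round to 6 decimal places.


P = e^(-lam) * lam^k / k!
e^(-1.13) ≈ 0.3230333
lam^k = 1.13^5 ≈ 1.842435
k! = 5! = 120
P = 0.3230333 * 1.842435 / 120 ≈ 0.004960

0.004960


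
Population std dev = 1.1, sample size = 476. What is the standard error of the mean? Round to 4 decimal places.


SE = sigma / sqrt(n)
sqrt(476) ≈ 21.817424
SE = 1.1 / 21.817424 ≈ 0.050418

0.0504


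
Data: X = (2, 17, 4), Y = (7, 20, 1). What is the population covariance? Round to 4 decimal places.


Cov = (1/n)*sum((xi-xbar)(yi-ybar))
n = 3, xbar = 23/3 ≈ 7.666667, ybar = 28/3 ≈ 9.333333
sum((xi-xbar)(yi-ybar)) = 430/3 ≈ 143.333333
Cov = 143.333333 / 3 = 430/9 ≈ 47.777778

47.7778


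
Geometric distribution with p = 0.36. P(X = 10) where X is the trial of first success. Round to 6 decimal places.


P = (1-p)^(k-1) * p
(1-p)^(k-1) = 0.64^9 ≈ 0.01801440
P = 0.01801440 * 0.36 ≈ 0.006485183

0.006485


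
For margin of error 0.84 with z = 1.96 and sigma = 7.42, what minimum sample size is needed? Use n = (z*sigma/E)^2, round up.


z*sigma/E = 1.96 * 7.42 / 0.84 = 2597/150 ≈ 17.313333
(z*sigma/E)^2 ≈ 299.751511
round up: n = 300

300


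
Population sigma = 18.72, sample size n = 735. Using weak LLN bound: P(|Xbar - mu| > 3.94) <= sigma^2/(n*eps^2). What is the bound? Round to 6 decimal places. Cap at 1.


bound = min(1, sigma^2/(n*eps^2))
sigma^2 = 18.72^2 = 350.4384
n*eps^2 = 735 * 3.94^2 = 735 * 15.5236 = 11409.846
sigma^2/(n*eps^2) = 350.4384 / 11409.846 ≈ 0.03071368

0.030714


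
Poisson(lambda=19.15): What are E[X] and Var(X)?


E[X] = Var(X) = lambda = 19.15

19.15, 19.15


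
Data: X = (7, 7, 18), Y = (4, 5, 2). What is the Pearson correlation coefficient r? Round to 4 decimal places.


r = sum((xi-xbar)(yi-ybar)) / sqrt(sum((xi-xbar)^2) * sum((yi-ybar)^2))
n = 3, xbar = 32/3 ≈ 10.666667, ybar = 11/3 ≈ 3.666667
Sxy = sum((xi-xbar)(yi-ybar)) = -55/3 ≈ -18.333333
Sxx = sum((xi-xbar)^2) = 242/3 ≈ 80.666667
Syy = sum((yi-ybar)^2) = 14/3 ≈ 4.666667
sqrt(Sxx*Syy) ≈ 19.402176
r = Sxy / sqrt(Sxx*Syy) = -18.333333 / 19.402176 ≈ -0.944911

-0.9449


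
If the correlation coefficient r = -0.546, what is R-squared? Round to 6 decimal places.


R^2 = r^2 = (-0.546)^2 = 0.298116

0.298116


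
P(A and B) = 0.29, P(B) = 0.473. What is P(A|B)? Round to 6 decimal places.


P(A|B) = P(A and B) / P(B) = 0.29 / 0.473 = 290/473 ≈ 0.61310782

0.613108


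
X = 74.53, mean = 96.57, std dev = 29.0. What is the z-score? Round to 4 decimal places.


z = (X - mu) / sigma
X - mu = 74.53 - 96.57 = -22.04
z = -22.04 / 29.0 = -0.76

-0.7600


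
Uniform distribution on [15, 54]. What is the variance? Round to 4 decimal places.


Var = (b-a)^2 / 12
(b-a)^2 = (54 - 15)^2 = 1521
Var = 1521/12 = 126.75

126.7500


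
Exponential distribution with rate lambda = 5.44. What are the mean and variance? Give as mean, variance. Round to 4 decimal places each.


mean = 1/lam, var = 1/lam^2
mean = 1 / 5.44 = 25/136 ≈ 0.183824
lam^2 = 5.44^2 = 29.5936
var = 1 / 29.5936 ≈ 0.033791

0.1838, 0.0338


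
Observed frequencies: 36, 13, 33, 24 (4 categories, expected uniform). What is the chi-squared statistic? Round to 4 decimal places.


chi2 = sum((O-E)^2/E), E = total/4
total = 106, E = 106/4 = 26.5
(36 - 26.5)^2 / 26.5 = 90.25 / 26.5 = 361/106 ≈ 3.405660
(13 - 26.5)^2 / 26.5 = 182.25 / 26.5 = 729/106 ≈ 6.877358
(33 - 26.5)^2 / 26.5 = 42.25 / 26.5 = 169/106 ≈ 1.594340
(24 - 26.5)^2 / 26.5 = 6.25 / 26.5 = 25/106 ≈ 0.235849
chi2 = 642/53 ≈ 12.113208

12.1132


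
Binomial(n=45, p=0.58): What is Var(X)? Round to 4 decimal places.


Var = n*p*(1-p) = 45 * 0.58 * 0.42 = 10.962

10.9620


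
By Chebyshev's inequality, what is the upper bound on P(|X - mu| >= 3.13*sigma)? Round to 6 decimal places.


P <= 1/k^2
k^2 = 3.13^2 = 9.7969
1/k^2 = 1 / 9.7969 ≈ 0.10207310

0.102073


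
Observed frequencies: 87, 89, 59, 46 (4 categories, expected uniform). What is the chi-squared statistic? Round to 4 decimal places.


chi2 = sum((O-E)^2/E), E = total/4
total = 281, E = 281/4 = 70.25
(87 - 70.25)^2 / 70.25 = 280.5625 / 70.25 = 4489/1124 ≈ 3.993772
(89 - 70.25)^2 / 70.25 = 351.5625 / 70.25 = 5625/1124 ≈ 5.004448
(59 - 70.25)^2 / 70.25 = 126.5625 / 70.25 = 2025/1124 ≈ 1.801601
(46 - 70.25)^2 / 70.25 = 588.0625 / 70.25 = 9409/1124 ≈ 8.370996
chi2 = 5387/281 ≈ 19.170819

19.1708


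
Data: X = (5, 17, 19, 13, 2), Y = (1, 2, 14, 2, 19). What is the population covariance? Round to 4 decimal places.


Cov = (1/n)*sum((xi-xbar)(yi-ybar))
n = 5, xbar = 56/5 = 11.2, ybar = 38/5 = 7.6
sum((xi-xbar)(yi-ybar)) = -56.6
Cov = -56.6 / 5 = -11.32

-11.3200


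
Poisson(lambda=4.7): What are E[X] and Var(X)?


E[X] = Var(X) = lambda = 4.7

4.7, 4.7


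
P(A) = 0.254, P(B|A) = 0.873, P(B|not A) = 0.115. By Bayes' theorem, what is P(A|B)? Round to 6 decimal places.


P(A|B) = P(B|A)*P(A) / P(B), P(B) = P(B|A)*P(A) + P(B|not A)*P(not A)
P(B|A)*P(A) = 0.873 * 0.254 = 0.221742
P(B|not A)*P(not A) = 0.115 * 0.746 = 0.08579
P(B) = 0.221742 + 0.08579 = 0.307532
P(A|B) = 0.221742 / 0.307532 ≈ 0.72103716

0.721037


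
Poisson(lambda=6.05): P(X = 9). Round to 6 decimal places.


P = e^(-lam) * lam^k / k!
e^(-6.05) ≈ 0.002357862
lam^k = 6.05^9 ≈ 10859213.502915
k! = 9! = 362880
P = 0.002357862 * 10859213.502915 / 362880 ≈ 0.070559

0.070559


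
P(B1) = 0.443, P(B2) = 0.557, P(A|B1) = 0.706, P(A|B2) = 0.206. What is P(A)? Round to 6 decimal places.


P(A) = P(A|B1)*P(B1) + P(A|B2)*P(B2)
P(A|B1)*P(B1) = 0.706 * 0.443 = 0.312758
P(A|B2)*P(B2) = 0.206 * 0.557 = 0.114742
P(A) = 0.312758 + 0.114742 = 0.4275

0.427500


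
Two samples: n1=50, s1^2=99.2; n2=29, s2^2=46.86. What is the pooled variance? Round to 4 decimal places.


sp^2 = ((n1-1)*s1^2 + (n2-1)*s2^2)/(n1+n2-2)
(n1-1)*s1^2 = 49 * 99.2 = 4860.8
(n2-1)*s2^2 = 28 * 46.86 = 1312.08
numerator = 4860.8 + 1312.08 = 6172.88
n1+n2-2 = 77
sp^2 = 6172.88 / 77 = 22046/275 ≈ 80.167273

80.1673


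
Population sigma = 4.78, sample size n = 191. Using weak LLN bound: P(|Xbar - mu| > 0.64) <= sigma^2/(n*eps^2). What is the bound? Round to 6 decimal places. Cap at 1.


bound = min(1, sigma^2/(n*eps^2))
sigma^2 = 4.78^2 = 22.8484
n*eps^2 = 191 * 0.64^2 = 191 * 0.4096 = 78.2336
sigma^2/(n*eps^2) = 22.8484 / 78.2336 ≈ 0.29205354

0.292054


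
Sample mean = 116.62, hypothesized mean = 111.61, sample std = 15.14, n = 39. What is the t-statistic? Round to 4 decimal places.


t = (xbar - mu0) / (s/sqrt(n))
xbar - mu0 = 116.62 - 111.61 = 5.01
sqrt(39) ≈ 6.24499800
s/sqrt(n) = 15.14 / 6.24499800 ≈ 2.42434025
t = 5.01 / 2.42434025 ≈ 2.066542

2.0665


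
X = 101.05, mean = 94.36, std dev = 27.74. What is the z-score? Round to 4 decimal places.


z = (X - mu) / sigma
X - mu = 101.05 - 94.36 = 6.69
z = 6.69 / 27.74 = 669/2774 ≈ 0.241168

0.2412


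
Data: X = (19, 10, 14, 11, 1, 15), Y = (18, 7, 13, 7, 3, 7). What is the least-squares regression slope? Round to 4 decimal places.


b = sum((xi-xbar)(yi-ybar)) / sum((xi-xbar)^2)
n = 6, xbar = 70/6 = 35/3 ≈ 11.666667, ybar = 55/6 ≈ 9.166667
Sxy = sum((xi-xbar)(yi-ybar)) = 412/3 ≈ 137.333333
Sxx = sum((xi-xbar)^2) = 562/3 ≈ 187.333333
b = Sxy / Sxx = 206/281 ≈ 0.733096

0.7331


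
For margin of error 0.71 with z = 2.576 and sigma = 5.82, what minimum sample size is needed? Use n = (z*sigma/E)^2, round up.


z*sigma/E = 2.576 * 5.82 / 0.71 = 187404/8875 ≈ 21.115944
(z*sigma/E)^2 ≈ 445.883077
round up: n = 446

446


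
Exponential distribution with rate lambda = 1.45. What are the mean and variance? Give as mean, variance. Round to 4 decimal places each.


mean = 1/lam, var = 1/lam^2
mean = 1 / 1.45 = 20/29 ≈ 0.689655
lam^2 = 1.45^2 = 2.1025
var = 1 / 2.1025 = 400/841 ≈ 0.475624

0.6897, 0.4756


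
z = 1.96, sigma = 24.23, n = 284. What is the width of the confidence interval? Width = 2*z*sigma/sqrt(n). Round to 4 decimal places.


width = 2*z*sigma/sqrt(n)
2*z*sigma = 2 * 1.96 * 24.23 = 94.9816
sqrt(284) ≈ 16.852300
width = 94.9816 / 16.852300 ≈ 5.636121

5.6361


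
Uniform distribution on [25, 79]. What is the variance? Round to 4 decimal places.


Var = (b-a)^2 / 12
(b-a)^2 = (79 - 25)^2 = 2916
Var = 2916/12 = 243

243.0000


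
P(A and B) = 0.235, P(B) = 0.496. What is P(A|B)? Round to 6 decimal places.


P(A|B) = P(A and B) / P(B) = 0.235 / 0.496 = 235/496 ≈ 0.47379032

0.473790


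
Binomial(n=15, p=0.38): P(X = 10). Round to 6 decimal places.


P = C(n,k) * p^k * (1-p)^(n-k)
C(15,10) = 3003
p^k = 0.38^10 ≈ 0.00006278212
(1-p)^(n-k) = 0.62^5 ≈ 0.09161328
P = 3003 * 0.00006278212 * 0.09161328 ≈ 0.017272

0.017272


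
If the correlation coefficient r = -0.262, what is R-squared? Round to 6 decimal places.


R^2 = r^2 = (-0.262)^2 = 0.068644

0.068644


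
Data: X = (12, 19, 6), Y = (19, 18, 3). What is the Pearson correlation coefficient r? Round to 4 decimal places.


r = sum((xi-xbar)(yi-ybar)) / sqrt(sum((xi-xbar)^2) * sum((yi-ybar)^2))
n = 3, xbar = 37/3 ≈ 12.333333, ybar = 40/3 ≈ 13.333333
Sxy = sum((xi-xbar)(yi-ybar)) = 284/3 ≈ 94.666667
Sxx = sum((xi-xbar)^2) = 254/3 ≈ 84.666667
Syy = sum((yi-ybar)^2) = 482/3 ≈ 160.666667
sqrt(Sxx*Syy) ≈ 116.632376
r = Sxy / sqrt(Sxx*Syy) = 94.666667 / 116.632376 ≈ 0.811667

0.8117


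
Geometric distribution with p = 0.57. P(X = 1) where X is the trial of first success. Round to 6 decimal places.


P = (1-p)^(k-1) * p
(1-p)^(k-1) = 0.43^0 = 1
P = 1 * 0.57 = 0.57

0.570000


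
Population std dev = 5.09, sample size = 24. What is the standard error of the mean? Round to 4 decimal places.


SE = sigma / sqrt(n)
sqrt(24) ≈ 4.898979
SE = 5.09 / 4.898979 ≈ 1.038992

1.0390


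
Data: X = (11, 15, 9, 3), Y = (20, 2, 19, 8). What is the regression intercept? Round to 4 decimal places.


a = ybar - b*xbar, where b = sum((xi-xbar)(yi-ybar)) / sum((xi-xbar)^2)
n = 4, xbar = 38/4 = 9.5, ybar = 49/4 = 12.25
Sxy = sum((xi-xbar)(yi-ybar)) = -20.5
Sxx = sum((xi-xbar)^2) = 75
b = Sxy / Sxx = -41/150 ≈ -0.273333
a = 12.25 - (-0.273333) * 9.5 = 2227/150 ≈ 14.846667

14.8467


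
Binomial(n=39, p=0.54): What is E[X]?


E[X] = n*p = 39 * 0.54 = 21.06

21.06


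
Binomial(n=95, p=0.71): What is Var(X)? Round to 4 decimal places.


Var = n*p*(1-p) = 95 * 0.71 * 0.29 = 19.5605

19.5605


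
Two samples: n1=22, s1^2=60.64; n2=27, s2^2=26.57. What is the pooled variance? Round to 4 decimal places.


sp^2 = ((n1-1)*s1^2 + (n2-1)*s2^2)/(n1+n2-2)
(n1-1)*s1^2 = 21 * 60.64 = 1273.44
(n2-1)*s2^2 = 26 * 26.57 = 690.82
numerator = 1273.44 + 690.82 = 1964.26
n1+n2-2 = 47
sp^2 = 1964.26 / 47 = 98213/2350 ≈ 41.792766

41.7928


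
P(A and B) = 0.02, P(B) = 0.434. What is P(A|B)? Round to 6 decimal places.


P(A|B) = P(A and B) / P(B) = 0.02 / 0.434 = 10/217 ≈ 0.04608295

0.046083


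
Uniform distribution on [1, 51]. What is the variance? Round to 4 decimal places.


Var = (b-a)^2 / 12
(b-a)^2 = (51 - 1)^2 = 2500
Var = 2500/12 ≈ 208.333333

208.3333


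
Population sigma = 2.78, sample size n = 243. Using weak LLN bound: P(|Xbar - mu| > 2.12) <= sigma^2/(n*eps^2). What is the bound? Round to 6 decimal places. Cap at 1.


bound = min(1, sigma^2/(n*eps^2))
sigma^2 = 2.78^2 = 7.7284
n*eps^2 = 243 * 2.12^2 = 243 * 4.4944 = 1092.1392
sigma^2/(n*eps^2) = 7.7284 / 1092.1392 ≈ 0.00707639

0.007076


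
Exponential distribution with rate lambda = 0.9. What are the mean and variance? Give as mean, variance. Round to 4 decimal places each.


mean = 1/lam, var = 1/lam^2
mean = 1 / 0.9 = 10/9 ≈ 1.111111
lam^2 = 0.9^2 = 0.81
var = 1 / 0.81 = 100/81 ≈ 1.234568

1.1111, 1.2346


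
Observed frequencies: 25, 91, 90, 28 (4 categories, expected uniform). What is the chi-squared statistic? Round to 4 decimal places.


chi2 = sum((O-E)^2/E), E = total/4
total = 234, E = 234/4 = 58.5
(25 - 58.5)^2 / 58.5 = 1122.25 / 58.5 = 4489/234 ≈ 19.183761
(91 - 58.5)^2 / 58.5 = 1056.25 / 58.5 = 325/18 ≈ 18.055556
(90 - 58.5)^2 / 58.5 = 992.25 / 58.5 = 441/26 ≈ 16.961538
(28 - 58.5)^2 / 58.5 = 930.25 / 58.5 = 3721/234 ≈ 15.901709
chi2 = 2734/39 ≈ 70.102564

70.1026


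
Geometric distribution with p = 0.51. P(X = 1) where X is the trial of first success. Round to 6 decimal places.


P = (1-p)^(k-1) * p
(1-p)^(k-1) = 0.49^0 = 1
P = 1 * 0.51 = 0.51

0.510000


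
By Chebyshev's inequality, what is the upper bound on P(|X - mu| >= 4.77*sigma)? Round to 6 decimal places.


P <= 1/k^2
k^2 = 4.77^2 = 22.7529
1/k^2 = 1 / 22.7529 ≈ 0.04395044

0.043950


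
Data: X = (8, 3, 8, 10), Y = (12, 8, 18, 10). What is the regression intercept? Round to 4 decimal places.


a = ybar - b*xbar, where b = sum((xi-xbar)(yi-ybar)) / sum((xi-xbar)^2)
n = 4, xbar = 29/4 = 7.25, ybar = 48/4 = 12
Sxy = sum((xi-xbar)(yi-ybar)) = 16
Sxx = sum((xi-xbar)^2) = 26.75
b = Sxy / Sxx = 64/107 ≈ 0.598131
a = 12 - 0.598131 * 7.25 = 820/107 ≈ 7.663551

7.6636


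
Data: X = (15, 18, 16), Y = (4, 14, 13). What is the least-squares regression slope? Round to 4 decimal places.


b = sum((xi-xbar)(yi-ybar)) / sum((xi-xbar)^2)
n = 3, xbar = 49/3 ≈ 16.333333, ybar = 31/3 ≈ 10.333333
Sxy = sum((xi-xbar)(yi-ybar)) = 41/3 ≈ 13.666667
Sxx = sum((xi-xbar)^2) = 14/3 ≈ 4.666667
b = Sxy / Sxx = 41/14 ≈ 2.928571

2.9286


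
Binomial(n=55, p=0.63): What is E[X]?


E[X] = n*p = 55 * 0.63 = 34.65

34.65


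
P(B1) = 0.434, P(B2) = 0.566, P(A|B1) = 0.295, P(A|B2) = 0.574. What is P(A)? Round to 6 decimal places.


P(A) = P(A|B1)*P(B1) + P(A|B2)*P(B2)
P(A|B1)*P(B1) = 0.295 * 0.434 = 0.12803
P(A|B2)*P(B2) = 0.574 * 0.566 = 0.324884
P(A) = 0.12803 + 0.324884 = 0.452914

0.452914


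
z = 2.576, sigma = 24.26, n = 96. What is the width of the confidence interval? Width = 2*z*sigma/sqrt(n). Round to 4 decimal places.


width = 2*z*sigma/sqrt(n)
2*z*sigma = 2 * 2.576 * 24.26 = 124.98752
sqrt(96) ≈ 9.797959
width = 124.98752 / 9.797959 ≈ 12.756485

12.7565


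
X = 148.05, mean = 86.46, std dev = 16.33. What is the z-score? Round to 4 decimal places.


z = (X - mu) / sigma
X - mu = 148.05 - 86.46 = 61.59
z = 61.59 / 16.33 = 6159/1633 ≈ 3.771586

3.7716


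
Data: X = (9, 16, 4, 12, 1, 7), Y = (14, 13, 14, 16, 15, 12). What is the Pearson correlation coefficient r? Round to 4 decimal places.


r = sum((xi-xbar)(yi-ybar)) / sqrt(sum((xi-xbar)^2) * sum((yi-ybar)^2))
n = 6, xbar = 49/6 ≈ 8.166667, ybar = 84/6 = 14
Sxy = sum((xi-xbar)(yi-ybar)) = -5
Sxx = sum((xi-xbar)^2) = 881/6 ≈ 146.833333
Syy = sum((yi-ybar)^2) = 10
sqrt(Sxx*Syy) ≈ 38.318838
r = Sxy / sqrt(Sxx*Syy) = -5 / 38.318838 ≈ -0.130484

-0.1305


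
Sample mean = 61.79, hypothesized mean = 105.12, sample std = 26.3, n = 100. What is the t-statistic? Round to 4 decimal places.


t = (xbar - mu0) / (s/sqrt(n))
xbar - mu0 = 61.79 - 105.12 = -43.33
sqrt(100) = 10
s/sqrt(n) = 26.3 / 10 = 2.63
t = -43.33 / 2.63 = -4333/263 ≈ -16.475285

-16.4753


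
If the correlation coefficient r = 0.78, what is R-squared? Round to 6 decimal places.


R^2 = r^2 = (0.78)^2 = 0.6084

0.608400


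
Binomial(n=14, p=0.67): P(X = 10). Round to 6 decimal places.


P = C(n,k) * p^k * (1-p)^(n-k)
C(14,10) = 1001
p^k = 0.67^10 ≈ 0.01822838
(1-p)^(n-k) = 0.33^4 = 0.01185921
P = 1001 * 0.01822838 * 0.01185921 ≈ 0.216390

0.216390


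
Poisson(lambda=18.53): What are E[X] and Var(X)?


E[X] = Var(X) = lambda = 18.53

18.53, 18.53


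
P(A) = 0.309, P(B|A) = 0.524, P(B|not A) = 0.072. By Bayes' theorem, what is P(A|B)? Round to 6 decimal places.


P(A|B) = P(B|A)*P(A) / P(B), P(B) = P(B|A)*P(A) + P(B|not A)*P(not A)
P(B|A)*P(A) = 0.524 * 0.309 = 0.161916
P(B|not A)*P(not A) = 0.072 * 0.691 = 0.049752
P(B) = 0.161916 + 0.049752 = 0.211668
P(A|B) = 0.161916 / 0.211668 ≈ 0.76495266

0.764953


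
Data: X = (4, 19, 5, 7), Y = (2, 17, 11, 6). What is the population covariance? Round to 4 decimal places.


Cov = (1/n)*sum((xi-xbar)(yi-ybar))
n = 4, xbar = 35/4 = 8.75, ybar = 36/4 = 9
sum((xi-xbar)(yi-ybar)) = 113
Cov = 113 / 4 = 28.25

28.2500


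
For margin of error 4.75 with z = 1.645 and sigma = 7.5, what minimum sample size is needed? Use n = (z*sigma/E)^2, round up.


z*sigma/E = 1.645 * 7.5 / 4.75 = 987/380 ≈ 2.597368
(z*sigma/E)^2 ≈ 6.746323
round up: n = 7

7


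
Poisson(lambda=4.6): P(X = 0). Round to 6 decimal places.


P = e^(-lam) * lam^k / k!
e^(-4.6) ≈ 0.01005184
lam^k = 4.6^0 = 1
k! = 0! = 1
P = 0.01005184 * 1 / 1 ≈ 0.010052

0.010052


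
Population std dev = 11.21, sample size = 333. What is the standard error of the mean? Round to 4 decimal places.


SE = sigma / sqrt(n)
sqrt(333) ≈ 18.248288
SE = 11.21 / 18.248288 ≈ 0.614304

0.6143


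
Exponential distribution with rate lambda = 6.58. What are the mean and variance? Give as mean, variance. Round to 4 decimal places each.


mean = 1/lam, var = 1/lam^2
mean = 1 / 6.58 = 50/329 ≈ 0.151976
lam^2 = 6.58^2 = 43.2964
var = 1 / 43.2964 ≈ 0.023097

0.1520, 0.0231


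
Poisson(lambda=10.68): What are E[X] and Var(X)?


E[X] = Var(X) = lambda = 10.68

10.68, 10.68


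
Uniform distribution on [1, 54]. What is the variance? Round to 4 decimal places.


Var = (b-a)^2 / 12
(b-a)^2 = (54 - 1)^2 = 2809
Var = 2809/12 ≈ 234.083333

234.0833


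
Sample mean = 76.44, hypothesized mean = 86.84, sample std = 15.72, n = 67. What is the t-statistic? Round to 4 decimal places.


t = (xbar - mu0) / (s/sqrt(n))
xbar - mu0 = 76.44 - 86.84 = -10.4
sqrt(67) ≈ 8.18535277
s/sqrt(n) = 15.72 / 8.18535277 ≈ 1.92050367
t = -10.4 / 1.92050367 ≈ -5.415246

-5.4152


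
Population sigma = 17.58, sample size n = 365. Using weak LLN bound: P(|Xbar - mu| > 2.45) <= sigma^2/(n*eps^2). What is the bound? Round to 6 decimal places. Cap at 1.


bound = min(1, sigma^2/(n*eps^2))
sigma^2 = 17.58^2 = 309.0564
n*eps^2 = 365 * 2.45^2 = 365 * 6.0025 = 2190.9125
sigma^2/(n*eps^2) = 309.0564 / 2190.9125 ≈ 0.14106287

0.141063


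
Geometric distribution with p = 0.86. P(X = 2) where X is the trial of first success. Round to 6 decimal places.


P = (1-p)^(k-1) * p
(1-p)^(k-1) = 0.14^1 = 0.14
P = 0.14 * 0.86 = 0.1204

0.120400


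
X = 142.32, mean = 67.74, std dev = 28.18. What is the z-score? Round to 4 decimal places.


z = (X - mu) / sigma
X - mu = 142.32 - 67.74 = 74.58
z = 74.58 / 28.18 = 3729/1409 ≈ 2.646558

2.6466


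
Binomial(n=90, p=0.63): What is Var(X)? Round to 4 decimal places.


Var = n*p*(1-p) = 90 * 0.63 * 0.37 = 20.979

20.9790


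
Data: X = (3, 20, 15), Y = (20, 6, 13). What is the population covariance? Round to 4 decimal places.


Cov = (1/n)*sum((xi-xbar)(yi-ybar))
n = 3, xbar = 38/3 ≈ 12.666667, ybar = 39/3 = 13
sum((xi-xbar)(yi-ybar)) = -119
Cov = -119 / 3 = -119/3 ≈ -39.666667

-39.6667


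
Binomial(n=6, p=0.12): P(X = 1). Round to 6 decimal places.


P = C(n,k) * p^k * (1-p)^(n-k)
C(6,1) = 6
p^k = 0.12^1 = 0.12
(1-p)^(n-k) = 0.88^5 ≈ 0.5277319
P = 6 * 0.12 * 0.5277319 ≈ 0.379967

0.379967


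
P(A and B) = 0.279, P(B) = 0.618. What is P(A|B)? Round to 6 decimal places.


P(A|B) = P(A and B) / P(B) = 0.279 / 0.618 = 93/206 ≈ 0.45145631

0.451456


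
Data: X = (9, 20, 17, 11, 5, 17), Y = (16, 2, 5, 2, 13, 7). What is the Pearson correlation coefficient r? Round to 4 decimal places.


r = sum((xi-xbar)(yi-ybar)) / sqrt(sum((xi-xbar)^2) * sum((yi-ybar)^2))
n = 6, xbar = 79/6 ≈ 13.166667, ybar = 45/6 = 7.5
Sxy = sum((xi-xbar)(yi-ybar)) = -117.5
Sxx = sum((xi-xbar)^2) = 989/6 ≈ 164.833333
Syy = sum((yi-ybar)^2) = 169.5
sqrt(Sxx*Syy) ≈ 167.150381
r = Sxy / sqrt(Sxx*Syy) = -117.5 / 167.150381 ≈ -0.702960

-0.7030


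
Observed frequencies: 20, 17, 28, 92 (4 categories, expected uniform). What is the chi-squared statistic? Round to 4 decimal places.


chi2 = sum((O-E)^2/E), E = total/4
total = 157, E = 157/4 = 39.25
(20 - 39.25)^2 / 39.25 = 370.5625 / 39.25 = 5929/628 ≈ 9.441083
(17 - 39.25)^2 / 39.25 = 495.0625 / 39.25 = 7921/628 ≈ 12.613057
(28 - 39.25)^2 / 39.25 = 126.5625 / 39.25 = 2025/628 ≈ 3.224522
(92 - 39.25)^2 / 39.25 = 2782.5625 / 39.25 = 44521/628 ≈ 70.893312
chi2 = 15099/157 ≈ 96.171975

96.1720


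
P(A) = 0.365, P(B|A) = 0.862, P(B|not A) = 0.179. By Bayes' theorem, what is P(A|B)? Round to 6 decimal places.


P(A|B) = P(B|A)*P(A) / P(B), P(B) = P(B|A)*P(A) + P(B|not A)*P(not A)
P(B|A)*P(A) = 0.862 * 0.365 = 0.31463
P(B|not A)*P(not A) = 0.179 * 0.635 = 0.113665
P(B) = 0.31463 + 0.113665 = 0.428295
P(A|B) = 0.31463 / 0.428295 ≈ 0.73461049

0.734610


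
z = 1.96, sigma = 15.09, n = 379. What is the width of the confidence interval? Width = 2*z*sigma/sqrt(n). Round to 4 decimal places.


width = 2*z*sigma/sqrt(n)
2*z*sigma = 2 * 1.96 * 15.09 = 59.1528
sqrt(379) ≈ 19.467922
width = 59.1528 / 19.467922 ≈ 3.038475

3.0385


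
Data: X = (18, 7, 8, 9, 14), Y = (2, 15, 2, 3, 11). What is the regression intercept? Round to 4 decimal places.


a = ybar - b*xbar, where b = sum((xi-xbar)(yi-ybar)) / sum((xi-xbar)^2)
n = 5, xbar = 56/5 = 11.2, ybar = 33/5 = 6.6
Sxy = sum((xi-xbar)(yi-ybar)) = -31.6
Sxx = sum((xi-xbar)^2) = 86.8
b = Sxy / Sxx = -79/217 ≈ -0.364055
a = 6.6 - (-0.364055) * 11.2 = 331/31 ≈ 10.677419

10.6774


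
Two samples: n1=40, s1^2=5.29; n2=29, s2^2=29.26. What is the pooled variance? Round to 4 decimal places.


sp^2 = ((n1-1)*s1^2 + (n2-1)*s2^2)/(n1+n2-2)
(n1-1)*s1^2 = 39 * 5.29 = 206.31
(n2-1)*s2^2 = 28 * 29.26 = 819.28
numerator = 206.31 + 819.28 = 1025.59
n1+n2-2 = 67
sp^2 = 1025.59 / 67 = 102559/6700 ≈ 15.307313

15.3073


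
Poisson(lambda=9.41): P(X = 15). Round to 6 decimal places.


P = e^(-lam) * lam^k / k!
e^(-9.41) ≈ 0.00008190095
lam^k = 9.41^15 ≈ 401646837183762.733840
k! = 15! = 1307674368000
P = 0.00008190095 * 401646837183762.733840 / 1307674368000 ≈ 0.025156

0.025156


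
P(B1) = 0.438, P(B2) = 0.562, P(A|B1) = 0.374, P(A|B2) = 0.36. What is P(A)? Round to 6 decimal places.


P(A) = P(A|B1)*P(B1) + P(A|B2)*P(B2)
P(A|B1)*P(B1) = 0.374 * 0.438 = 0.163812
P(A|B2)*P(B2) = 0.36 * 0.562 = 0.20232
P(A) = 0.163812 + 0.20232 = 0.366132

0.366132
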